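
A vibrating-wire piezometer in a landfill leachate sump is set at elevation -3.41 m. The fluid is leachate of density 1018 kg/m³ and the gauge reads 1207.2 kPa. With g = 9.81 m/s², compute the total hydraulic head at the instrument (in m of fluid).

ψ = P/(ρg) = 1207.2×1000 / (1018 × 9.81) = 120.88 m.
h = z + ψ = -3.41 + 120.88 = 117.47 m.

h ≈ 117.47 m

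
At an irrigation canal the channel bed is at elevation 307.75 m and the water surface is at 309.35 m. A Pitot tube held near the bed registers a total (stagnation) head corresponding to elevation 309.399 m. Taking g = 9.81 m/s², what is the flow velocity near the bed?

Near the bed, under hydrostatic conditions, the piezometric head (z + ψ) equals the free-surface elevation, 309.35 m.
Velocity head = total − piezometric = 309.399 − 309.35 = 0.049 m.
v = √(2g·h_v) = √(2 × 9.81 × 0.049) = 0.980 m/s.

v ≈ 0.980 m/s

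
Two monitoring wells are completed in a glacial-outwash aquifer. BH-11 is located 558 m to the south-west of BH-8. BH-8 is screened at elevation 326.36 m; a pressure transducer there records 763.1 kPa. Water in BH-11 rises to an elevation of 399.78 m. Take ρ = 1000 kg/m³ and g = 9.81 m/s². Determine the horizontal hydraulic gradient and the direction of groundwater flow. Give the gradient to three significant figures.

i ≈ 0.00783; groundwater flows toward the south-west

Pressure head at BH-8: ψ = P/(ρg) = 763.1×1000 / (1000 × 9.81) = 77.79 m.
Total head at BH-8: h = z + ψ = 326.36 + 77.79 = 404.15 m.
Total head at BH-11: h = 399.78 m (water level in the piezometer is the total head).
Head difference: h(BH-8) − h(BH-11) = 404.15 − 399.78 = 4.37 m.
Hydraulic gradient: i = |Δh| / L = 4.37 / 558 = 0.00783.
Flow is from higher to lower head: from BH-8 toward BH-11, i.e. toward the south-west.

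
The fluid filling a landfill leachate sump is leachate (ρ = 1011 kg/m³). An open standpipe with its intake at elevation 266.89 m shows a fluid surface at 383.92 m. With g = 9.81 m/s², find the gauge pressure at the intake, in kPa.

P ≈ 1160 kPa

Pressure head ψ = h − z = 383.92 − 266.89 = 117.03 m.
P = ρgψ = 1011 × 9.81 × 117.03 = 1160693 Pa ≈ 1160 kPa.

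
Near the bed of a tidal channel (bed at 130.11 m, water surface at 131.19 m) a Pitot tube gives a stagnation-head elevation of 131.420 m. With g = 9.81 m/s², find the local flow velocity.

Near the bed, under hydrostatic conditions, the piezometric head (z + ψ) equals the free-surface elevation, 131.19 m.
Velocity head = total − piezometric = 131.420 − 131.19 = 0.230 m.
v = √(2g·h_v) = √(2 × 9.81 × 0.230) = 2.12 m/s.

v ≈ 2.12 m/s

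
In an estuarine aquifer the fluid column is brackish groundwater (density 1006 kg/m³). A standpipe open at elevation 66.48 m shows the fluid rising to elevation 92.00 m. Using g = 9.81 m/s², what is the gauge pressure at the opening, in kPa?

Pressure head ψ = h − z = 92.00 − 66.48 = 25.52 m.
P = ρgψ = 1006 × 9.81 × 25.52 = 251853 Pa ≈ 252 kPa.

P ≈ 252 kPa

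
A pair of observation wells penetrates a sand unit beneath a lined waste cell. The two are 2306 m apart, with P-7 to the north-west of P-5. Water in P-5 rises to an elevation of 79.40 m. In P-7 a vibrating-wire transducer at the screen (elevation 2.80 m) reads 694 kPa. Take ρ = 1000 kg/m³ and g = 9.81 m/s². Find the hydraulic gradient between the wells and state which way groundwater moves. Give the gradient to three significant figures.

Total head at P-5: h = 79.40 m (water level in the piezometer is the total head).
Pressure head at P-7: ψ = P/(ρg) = 694×1000 / (1000 × 9.81) = 70.74 m.
Total head at P-7: h = z + ψ = 2.80 + 70.74 = 73.54 m.
Head difference: h(P-5) − h(P-7) = 79.40 − 73.54 = 5.86 m.
Hydraulic gradient: i = |Δh| / L = 5.86 / 2306 = 0.00254.
Flow is from higher to lower head: from P-5 toward P-7, i.e. toward the north-west.

i ≈ 0.00254; groundwater flows toward the north-west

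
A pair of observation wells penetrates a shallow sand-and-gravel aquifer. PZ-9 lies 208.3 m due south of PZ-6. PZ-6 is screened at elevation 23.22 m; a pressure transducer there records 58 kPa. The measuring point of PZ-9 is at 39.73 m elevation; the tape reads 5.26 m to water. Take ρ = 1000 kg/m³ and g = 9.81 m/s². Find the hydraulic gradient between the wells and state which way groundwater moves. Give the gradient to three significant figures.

i ≈ 0.0256; groundwater flows toward the north

Pressure head at PZ-6: ψ = P/(ρg) = 58×1000 / (1000 × 9.81) = 5.91 m.
Total head at PZ-6: h = z + ψ = 23.22 + 5.91 = 29.13 m.
Total head at PZ-9: h = 39.73 − 5.26 = 34.47 m.
Head difference: h(PZ-6) − h(PZ-9) = 29.13 − 34.47 = -5.34 m.
Hydraulic gradient: i = |Δh| / L = 5.34 / 208.3 = 0.0256.
Flow is from higher to lower head: from PZ-9 toward PZ-6, i.e. toward the north.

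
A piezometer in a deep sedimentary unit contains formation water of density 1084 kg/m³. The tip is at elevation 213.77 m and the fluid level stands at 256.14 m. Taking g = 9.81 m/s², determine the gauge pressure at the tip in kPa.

Pressure head ψ = h − z = 256.14 − 213.77 = 42.37 m.
P = ρgψ = 1084 × 9.81 × 42.37 = 450564 Pa ≈ 451 kPa.

P ≈ 451 kPa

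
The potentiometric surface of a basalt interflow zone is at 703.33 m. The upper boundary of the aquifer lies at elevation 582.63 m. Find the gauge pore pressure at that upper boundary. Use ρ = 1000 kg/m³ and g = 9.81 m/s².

P ≈ 1180 kPa

Pressure head at the aquifer top: ψ = h − z = 703.33 − 582.63 = 120.70 m.
P = ρgψ = 1000 × 9.81 × 120.70 = 1184067 Pa ≈ 1180 kPa.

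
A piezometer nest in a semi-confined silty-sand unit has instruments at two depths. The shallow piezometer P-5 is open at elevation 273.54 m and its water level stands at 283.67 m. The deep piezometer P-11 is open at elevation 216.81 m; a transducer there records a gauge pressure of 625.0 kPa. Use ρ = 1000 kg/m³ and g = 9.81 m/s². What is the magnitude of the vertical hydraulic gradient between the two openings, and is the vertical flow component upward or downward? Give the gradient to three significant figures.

|i_v| ≈ 0.0555; vertical flow is downward

Total head at P-5: h = 283.67 m (water level in the standpipe).
Pressure head at P-11: ψ = P/(ρg) = 625.0×1000 / (1000 × 9.81) = 63.71 m.
Total head at P-11: h = z + ψ = 216.81 + 63.71 = 280.52 m.
Δh = h(P-5) − h(P-11) = 283.67 − 280.52 = 3.15 m.
Vertical separation Δz = 273.54 − 216.81 = 56.73 m.
|i_v| = |Δh| / Δz = 3.15 / 56.73 = 0.0555.
Head is higher in the shallow piezometer, so vertical flow is downward (recharge condition).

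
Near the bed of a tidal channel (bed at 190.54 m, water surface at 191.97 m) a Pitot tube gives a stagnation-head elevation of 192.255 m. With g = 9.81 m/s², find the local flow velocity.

v ≈ 2.36 m/s

Near the bed, under hydrostatic conditions, the piezometric head (z + ψ) equals the free-surface elevation, 191.97 m.
Velocity head = total − piezometric = 192.255 − 191.97 = 0.285 m.
v = √(2g·h_v) = √(2 × 9.81 × 0.285) = 2.36 m/s.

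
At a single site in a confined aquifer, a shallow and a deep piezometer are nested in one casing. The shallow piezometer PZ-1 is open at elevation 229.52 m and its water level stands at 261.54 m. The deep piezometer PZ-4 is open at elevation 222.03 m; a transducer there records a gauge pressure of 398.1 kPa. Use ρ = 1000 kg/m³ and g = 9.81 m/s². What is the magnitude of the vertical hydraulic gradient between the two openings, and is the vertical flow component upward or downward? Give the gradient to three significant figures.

|i_v| ≈ 0.143; vertical flow is upward

Total head at PZ-1: h = 261.54 m (water level in the standpipe).
Pressure head at PZ-4: ψ = P/(ρg) = 398.1×1000 / (1000 × 9.81) = 40.58 m.
Total head at PZ-4: h = z + ψ = 222.03 + 40.58 = 262.61 m.
Δh = h(PZ-1) − h(PZ-4) = 261.54 − 262.61 = -1.07 m.
Vertical separation Δz = 229.52 − 222.03 = 7.49 m.
|i_v| = |Δh| / Δz = 1.07 / 7.49 = 0.143.
Head is higher in the deep piezometer, so vertical flow is upward (discharge condition).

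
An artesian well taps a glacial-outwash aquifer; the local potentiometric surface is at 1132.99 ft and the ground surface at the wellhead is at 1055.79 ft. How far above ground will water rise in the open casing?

Water rises to the potentiometric surface, so the rise above ground = 1132.99 − 1055.79 = 77.20 ft.

≈ 77.20 ft above ground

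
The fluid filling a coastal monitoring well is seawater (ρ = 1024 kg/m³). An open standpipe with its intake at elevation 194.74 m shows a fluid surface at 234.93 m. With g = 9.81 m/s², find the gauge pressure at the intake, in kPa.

P ≈ 404 kPa

Pressure head ψ = h − z = 234.93 − 194.74 = 40.19 m.
P = ρgψ = 1024 × 9.81 × 40.19 = 403726 Pa ≈ 404 kPa.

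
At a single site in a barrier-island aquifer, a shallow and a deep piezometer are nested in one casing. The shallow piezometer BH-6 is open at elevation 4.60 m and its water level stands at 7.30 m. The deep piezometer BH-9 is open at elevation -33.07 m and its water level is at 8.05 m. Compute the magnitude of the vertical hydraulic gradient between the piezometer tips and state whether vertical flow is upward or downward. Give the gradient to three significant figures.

Total head at BH-6: h = 7.30 m (water level in the standpipe).
Total head at BH-9: h = 8.05 m.
Δh = h(BH-6) − h(BH-9) = 7.30 − 8.05 = -0.75 m.
Vertical separation Δz = 4.60 − (-33.07) = 37.67 m.
|i_v| = |Δh| / Δz = 0.75 / 37.67 = 0.0199.
Head is higher in the deep piezometer, so vertical flow is upward (discharge condition).

|i_v| ≈ 0.0199; vertical flow is upward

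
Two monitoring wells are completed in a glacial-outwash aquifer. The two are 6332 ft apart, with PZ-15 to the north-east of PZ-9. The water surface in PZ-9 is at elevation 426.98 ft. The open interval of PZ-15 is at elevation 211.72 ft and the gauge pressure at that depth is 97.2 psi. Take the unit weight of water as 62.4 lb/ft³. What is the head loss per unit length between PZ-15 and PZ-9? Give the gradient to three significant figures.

i ≈ 0.00143 ft/ft

Total head at PZ-9: h = 426.98 ft (water level in the piezometer is the total head).
Pressure head at PZ-15: ψ = 144·P/γ = 144 × 97.2 / 62.4 = 224.31 ft.
Total head at PZ-15: h = z + ψ = 211.72 + 224.31 = 436.03 ft.
Head difference: h(PZ-9) − h(PZ-15) = 426.98 − 436.03 = -9.05 ft.
Hydraulic gradient: i = |Δh| / L = 9.05 / 6332 = 0.00143.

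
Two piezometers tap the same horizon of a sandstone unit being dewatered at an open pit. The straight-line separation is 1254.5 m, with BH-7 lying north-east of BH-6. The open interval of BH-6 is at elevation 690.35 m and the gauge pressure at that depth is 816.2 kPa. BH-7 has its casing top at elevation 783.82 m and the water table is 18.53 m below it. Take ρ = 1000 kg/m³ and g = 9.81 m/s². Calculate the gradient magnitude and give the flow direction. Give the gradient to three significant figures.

Pressure head at BH-6: ψ = P/(ρg) = 816.2×1000 / (1000 × 9.81) = 83.20 m.
Total head at BH-6: h = z + ψ = 690.35 + 83.20 = 773.55 m.
Total head at BH-7: h = 783.82 − 18.53 = 765.29 m.
Head difference: h(BH-6) − h(BH-7) = 773.55 − 765.29 = 8.26 m.
Hydraulic gradient: i = |Δh| / L = 8.26 / 1254.5 = 0.00658.
Flow is from higher to lower head: from BH-6 toward BH-7, i.e. toward the north-east.

i ≈ 0.00658; groundwater flows toward the north-east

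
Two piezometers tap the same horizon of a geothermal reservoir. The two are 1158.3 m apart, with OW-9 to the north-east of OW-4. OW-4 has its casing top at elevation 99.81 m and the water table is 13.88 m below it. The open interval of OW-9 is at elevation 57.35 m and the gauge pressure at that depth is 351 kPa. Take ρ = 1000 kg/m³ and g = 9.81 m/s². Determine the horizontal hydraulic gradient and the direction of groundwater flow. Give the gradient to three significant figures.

Total head at OW-4: h = 99.81 − 13.88 = 85.93 m.
Pressure head at OW-9: ψ = P/(ρg) = 351×1000 / (1000 × 9.81) = 35.78 m.
Total head at OW-9: h = z + ψ = 57.35 + 35.78 = 93.13 m.
Head difference: h(OW-4) − h(OW-9) = 85.93 − 93.13 = -7.20 m.
Hydraulic gradient: i = |Δh| / L = 7.20 / 1158.3 = 0.00622.
Flow is from higher to lower head: from OW-9 toward OW-4, i.e. toward the south-west.

i ≈ 0.00622; groundwater flows toward the south-west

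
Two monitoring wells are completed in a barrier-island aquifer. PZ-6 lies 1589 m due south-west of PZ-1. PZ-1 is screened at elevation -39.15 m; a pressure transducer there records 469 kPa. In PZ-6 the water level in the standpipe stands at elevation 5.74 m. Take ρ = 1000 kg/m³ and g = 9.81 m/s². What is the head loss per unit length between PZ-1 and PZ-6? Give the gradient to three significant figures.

Pressure head at PZ-1: ψ = P/(ρg) = 469×1000 / (1000 × 9.81) = 47.81 m.
Total head at PZ-1: h = z + ψ = -39.15 + 47.81 = 8.66 m.
Total head at PZ-6: h = 5.74 m (water level in the piezometer is the total head).
Head difference: h(PZ-1) − h(PZ-6) = 8.66 − 5.74 = 2.92 m.
Hydraulic gradient: i = |Δh| / L = 2.92 / 1589 = 0.00184.

i ≈ 0.00184 m/m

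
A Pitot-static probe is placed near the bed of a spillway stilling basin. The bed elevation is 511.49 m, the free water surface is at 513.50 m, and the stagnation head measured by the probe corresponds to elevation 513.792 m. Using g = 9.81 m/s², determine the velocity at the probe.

v ≈ 2.39 m/s

Near the bed, under hydrostatic conditions, the piezometric head (z + ψ) equals the free-surface elevation, 513.50 m.
Velocity head = total − piezometric = 513.792 − 513.50 = 0.292 m.
v = √(2g·h_v) = √(2 × 9.81 × 0.292) = 2.39 m/s.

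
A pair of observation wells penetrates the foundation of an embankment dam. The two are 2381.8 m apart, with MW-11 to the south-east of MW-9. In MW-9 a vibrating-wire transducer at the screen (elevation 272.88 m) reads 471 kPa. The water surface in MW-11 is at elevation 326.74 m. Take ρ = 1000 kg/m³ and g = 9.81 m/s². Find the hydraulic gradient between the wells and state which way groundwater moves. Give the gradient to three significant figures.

i ≈ 0.00246; groundwater flows toward the north-west

Pressure head at MW-9: ψ = P/(ρg) = 471×1000 / (1000 × 9.81) = 48.01 m.
Total head at MW-9: h = z + ψ = 272.88 + 48.01 = 320.89 m.
Total head at MW-11: h = 326.74 m (water level in the piezometer is the total head).
Head difference: h(MW-9) − h(MW-11) = 320.89 − 326.74 = -5.85 m.
Hydraulic gradient: i = |Δh| / L = 5.85 / 2381.8 = 0.00246.
Flow is from higher to lower head: from MW-11 toward MW-9, i.e. toward the north-west.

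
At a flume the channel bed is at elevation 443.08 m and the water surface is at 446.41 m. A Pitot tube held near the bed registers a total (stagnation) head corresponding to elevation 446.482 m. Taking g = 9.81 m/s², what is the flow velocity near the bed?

Near the bed, under hydrostatic conditions, the piezometric head (z + ψ) equals the free-surface elevation, 446.41 m.
Velocity head = total − piezometric = 446.482 − 446.41 = 0.072 m.
v = √(2g·h_v) = √(2 × 9.81 × 0.072) = 1.19 m/s.

v ≈ 1.19 m/s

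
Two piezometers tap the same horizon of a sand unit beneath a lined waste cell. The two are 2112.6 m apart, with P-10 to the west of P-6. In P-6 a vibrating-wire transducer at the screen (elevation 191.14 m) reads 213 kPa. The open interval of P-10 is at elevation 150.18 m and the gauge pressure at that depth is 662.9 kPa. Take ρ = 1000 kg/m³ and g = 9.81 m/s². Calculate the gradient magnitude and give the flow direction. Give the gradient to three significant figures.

i ≈ 0.00232; groundwater flows toward the east

Pressure head at P-6: ψ = P/(ρg) = 213×1000 / (1000 × 9.81) = 21.71 m.
Total head at P-6: h = z + ψ = 191.14 + 21.71 = 212.85 m.
Pressure head at P-10: ψ = P/(ρg) = 662.9×1000 / (1000 × 9.81) = 67.57 m.
Total head at P-10: h = z + ψ = 150.18 + 67.57 = 217.75 m.
Head difference: h(P-6) − h(P-10) = 212.85 − 217.75 = -4.90 m.
Hydraulic gradient: i = |Δh| / L = 4.90 / 2112.6 = 0.00232.
Flow is from higher to lower head: from P-10 toward P-6, i.e. toward the east.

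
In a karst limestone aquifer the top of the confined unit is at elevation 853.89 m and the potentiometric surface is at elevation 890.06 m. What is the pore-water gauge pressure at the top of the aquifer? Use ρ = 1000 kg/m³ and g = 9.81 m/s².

P ≈ 355 kPa

Pressure head at the aquifer top: ψ = h − z = 890.06 − 853.89 = 36.17 m.
P = ρgψ = 1000 × 9.81 × 36.17 = 354828 Pa ≈ 355 kPa.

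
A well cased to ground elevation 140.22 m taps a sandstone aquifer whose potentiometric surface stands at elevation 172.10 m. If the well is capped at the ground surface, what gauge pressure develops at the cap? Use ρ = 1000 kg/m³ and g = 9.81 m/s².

Head above the cap: Δh = 172.10 − 140.22 = 31.88 m.
P = ρgΔh = 1000 × 9.81 × 31.88 = 312743 Pa ≈ 313 kPa.

P ≈ 313 kPa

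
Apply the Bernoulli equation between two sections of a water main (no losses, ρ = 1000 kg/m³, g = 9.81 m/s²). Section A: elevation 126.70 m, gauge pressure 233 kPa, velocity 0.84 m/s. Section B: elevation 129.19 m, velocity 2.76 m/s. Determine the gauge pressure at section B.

P₂ ≈ 205 kPa

Pressure head at A: ψ₁ = P₁/(ρg) = 233×1000 / (1000 × 9.81) = 23.75 m.
Velocity heads: v₁²/2g = 0.84²/19.62 = 0.036 m; v₂²/2g = 2.76²/19.62 = 0.388 m.
Total head H = z₁ + ψ₁ + v₁²/2g = 126.70 + 23.75 + 0.036 = 150.49 m.
ψ₂ = H − z₂ − v₂²/2g = 150.49 − 129.19 − 0.388 = 20.91 m.
P₂ = ρgψ₂ = 1000 × 9.81 × 20.91 ≈ 205 kPa.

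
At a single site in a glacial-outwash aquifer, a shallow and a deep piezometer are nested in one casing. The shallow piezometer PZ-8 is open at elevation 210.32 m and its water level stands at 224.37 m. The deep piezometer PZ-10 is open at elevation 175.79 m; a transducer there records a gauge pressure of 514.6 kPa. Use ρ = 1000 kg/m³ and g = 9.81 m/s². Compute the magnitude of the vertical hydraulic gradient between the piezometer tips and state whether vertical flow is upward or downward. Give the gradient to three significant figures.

|i_v| ≈ 0.112; vertical flow is upward

Total head at PZ-8: h = 224.37 m (water level in the standpipe).
Pressure head at PZ-10: ψ = P/(ρg) = 514.6×1000 / (1000 × 9.81) = 52.46 m.
Total head at PZ-10: h = z + ψ = 175.79 + 52.46 = 228.25 m.
Δh = h(PZ-8) − h(PZ-10) = 224.37 − 228.25 = -3.88 m.
Vertical separation Δz = 210.32 − 175.79 = 34.53 m.
|i_v| = |Δh| / Δz = 3.88 / 34.53 = 0.112.
Head is higher in the deep piezometer, so vertical flow is upward (discharge condition).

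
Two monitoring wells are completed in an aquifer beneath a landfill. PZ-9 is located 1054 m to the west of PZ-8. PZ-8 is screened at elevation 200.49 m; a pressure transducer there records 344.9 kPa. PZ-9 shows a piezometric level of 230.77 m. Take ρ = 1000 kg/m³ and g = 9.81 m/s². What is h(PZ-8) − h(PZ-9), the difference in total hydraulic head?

Δh ≈ 4.88 m

Pressure head at PZ-8: ψ = P/(ρg) = 344.9×1000 / (1000 × 9.81) = 35.16 m.
Total head at PZ-8: h = z + ψ = 200.49 + 35.16 = 235.65 m.
Total head at PZ-9: h = 230.77 m (water level in the piezometer is the total head).
Head difference: h(PZ-8) − h(PZ-9) = 235.65 − 230.77 = 4.88 m.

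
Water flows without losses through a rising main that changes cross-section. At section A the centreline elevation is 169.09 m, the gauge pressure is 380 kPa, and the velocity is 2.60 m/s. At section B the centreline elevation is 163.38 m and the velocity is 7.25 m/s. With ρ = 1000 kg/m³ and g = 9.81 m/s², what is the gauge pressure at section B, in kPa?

P₂ ≈ 413 kPa

Pressure head at A: ψ₁ = P₁/(ρg) = 380×1000 / (1000 × 9.81) = 38.74 m.
Velocity heads: v₁²/2g = 2.60²/19.62 = 0.345 m; v₂²/2g = 7.25²/19.62 = 2.679 m.
Total head H = z₁ + ψ₁ + v₁²/2g = 169.09 + 38.74 + 0.345 = 208.18 m.
ψ₂ = H − z₂ − v₂²/2g = 208.18 − 163.38 − 2.679 = 42.12 m.
P₂ = ρgψ₂ = 1000 × 9.81 × 42.12 ≈ 413 kPa.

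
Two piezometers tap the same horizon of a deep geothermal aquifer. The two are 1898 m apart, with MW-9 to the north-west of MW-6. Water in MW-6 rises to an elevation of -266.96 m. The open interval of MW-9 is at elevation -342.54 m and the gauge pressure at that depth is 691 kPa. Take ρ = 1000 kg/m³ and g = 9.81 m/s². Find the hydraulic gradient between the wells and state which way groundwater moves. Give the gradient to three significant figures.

i ≈ 0.00271; groundwater flows toward the north-west

Total head at MW-6: h = -266.96 m (water level in the piezometer is the total head).
Pressure head at MW-9: ψ = P/(ρg) = 691×1000 / (1000 × 9.81) = 70.44 m.
Total head at MW-9: h = z + ψ = -342.54 + 70.44 = -272.10 m.
Head difference: h(MW-6) − h(MW-9) = -266.96 − (-272.10) = 5.14 m.
Hydraulic gradient: i = |Δh| / L = 5.14 / 1898 = 0.00271.
Flow is from higher to lower head: from MW-6 toward MW-9, i.e. toward the north-west.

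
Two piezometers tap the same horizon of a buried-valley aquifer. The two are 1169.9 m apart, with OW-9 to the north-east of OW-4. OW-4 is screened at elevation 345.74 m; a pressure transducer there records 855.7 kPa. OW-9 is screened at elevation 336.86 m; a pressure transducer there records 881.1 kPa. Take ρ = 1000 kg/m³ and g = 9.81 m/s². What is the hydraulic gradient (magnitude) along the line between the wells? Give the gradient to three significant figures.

Pressure head at OW-4: ψ = P/(ρg) = 855.7×1000 / (1000 × 9.81) = 87.23 m.
Total head at OW-4: h = z + ψ = 345.74 + 87.23 = 432.97 m.
Pressure head at OW-9: ψ = P/(ρg) = 881.1×1000 / (1000 × 9.81) = 89.82 m.
Total head at OW-9: h = z + ψ = 336.86 + 89.82 = 426.68 m.
Head difference: h(OW-4) − h(OW-9) = 432.97 − 426.68 = 6.29 m.
Hydraulic gradient: i = |Δh| / L = 6.29 / 1169.9 = 0.00538.

i ≈ 0.00538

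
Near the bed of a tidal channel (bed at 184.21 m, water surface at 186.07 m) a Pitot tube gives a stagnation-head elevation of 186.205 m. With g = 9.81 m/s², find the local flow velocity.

Near the bed, under hydrostatic conditions, the piezometric head (z + ψ) equals the free-surface elevation, 186.07 m.
Velocity head = total − piezometric = 186.205 − 186.07 = 0.135 m.
v = √(2g·h_v) = √(2 × 9.81 × 0.135) = 1.63 m/s.

v ≈ 1.63 m/s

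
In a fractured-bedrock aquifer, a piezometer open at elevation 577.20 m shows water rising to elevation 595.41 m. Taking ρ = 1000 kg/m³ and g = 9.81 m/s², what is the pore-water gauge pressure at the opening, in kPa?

P ≈ 179 kPa

Pressure head ψ = h − z = 595.41 − 577.20 = 18.21 m.
P = ρgψ = 1000 × 9.81 × 18.21 = 178640 Pa ≈ 179 kPa.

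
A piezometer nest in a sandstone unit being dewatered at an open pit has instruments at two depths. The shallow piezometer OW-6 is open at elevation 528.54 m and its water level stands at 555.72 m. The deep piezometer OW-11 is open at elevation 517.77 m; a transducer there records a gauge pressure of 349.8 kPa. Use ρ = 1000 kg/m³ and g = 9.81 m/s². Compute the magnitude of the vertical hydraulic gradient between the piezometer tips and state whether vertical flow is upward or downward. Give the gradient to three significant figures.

Total head at OW-6: h = 555.72 m (water level in the standpipe).
Pressure head at OW-11: ψ = P/(ρg) = 349.8×1000 / (1000 × 9.81) = 35.66 m.
Total head at OW-11: h = z + ψ = 517.77 + 35.66 = 553.43 m.
Δh = h(OW-6) − h(OW-11) = 555.72 − 553.43 = 2.29 m.
Vertical separation Δz = 528.54 − 517.77 = 10.77 m.
|i_v| = |Δh| / Δz = 2.29 / 10.77 = 0.213.
Head is higher in the shallow piezometer, so vertical flow is downward (recharge condition).

|i_v| ≈ 0.213; vertical flow is downward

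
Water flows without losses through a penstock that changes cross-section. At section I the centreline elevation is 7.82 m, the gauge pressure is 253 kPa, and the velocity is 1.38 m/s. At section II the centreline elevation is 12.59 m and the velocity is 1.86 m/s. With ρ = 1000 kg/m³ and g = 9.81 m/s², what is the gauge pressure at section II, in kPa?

P₂ ≈ 205 kPa

Pressure head at I: ψ₁ = P₁/(ρg) = 253×1000 / (1000 × 9.81) = 25.79 m.
Velocity heads: v₁²/2g = 1.38²/19.62 = 0.097 m; v₂²/2g = 1.86²/19.62 = 0.176 m.
Total head H = z₁ + ψ₁ + v₁²/2g = 7.82 + 25.79 + 0.097 = 33.71 m.
ψ₂ = H − z₂ − v₂²/2g = 33.71 − 12.59 − 0.176 = 20.94 m.
P₂ = ρgψ₂ = 1000 × 9.81 × 20.94 ≈ 205 kPa.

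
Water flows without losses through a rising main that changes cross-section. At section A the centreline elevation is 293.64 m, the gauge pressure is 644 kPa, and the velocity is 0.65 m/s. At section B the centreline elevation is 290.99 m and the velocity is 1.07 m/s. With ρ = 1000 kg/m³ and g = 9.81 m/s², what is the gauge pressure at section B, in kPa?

Pressure head at A: ψ₁ = P₁/(ρg) = 644×1000 / (1000 × 9.81) = 65.65 m.
Velocity heads: v₁²/2g = 0.65²/19.62 = 0.022 m; v₂²/2g = 1.07²/19.62 = 0.058 m.
Total head H = z₁ + ψ₁ + v₁²/2g = 293.64 + 65.65 + 0.022 = 359.31 m.
ψ₂ = H − z₂ − v₂²/2g = 359.31 − 290.99 − 0.058 = 68.26 m.
P₂ = ρgψ₂ = 1000 × 9.81 × 68.26 ≈ 670 kPa.

P₂ ≈ 670 kPa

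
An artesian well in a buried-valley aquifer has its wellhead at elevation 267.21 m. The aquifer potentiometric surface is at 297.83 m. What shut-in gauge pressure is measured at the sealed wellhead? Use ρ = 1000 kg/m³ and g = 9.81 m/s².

P ≈ 300 kPa

Head above the cap: Δh = 297.83 − 267.21 = 30.62 m.
P = ρgΔh = 1000 × 9.81 × 30.62 = 300382 Pa ≈ 300 kPa.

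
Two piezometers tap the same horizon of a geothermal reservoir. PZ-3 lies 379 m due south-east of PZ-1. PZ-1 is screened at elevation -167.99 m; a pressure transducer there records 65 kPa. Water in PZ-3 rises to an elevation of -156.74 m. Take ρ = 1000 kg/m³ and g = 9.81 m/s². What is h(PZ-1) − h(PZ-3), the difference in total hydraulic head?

Pressure head at PZ-1: ψ = P/(ρg) = 65×1000 / (1000 × 9.81) = 6.63 m.
Total head at PZ-1: h = z + ψ = -167.99 + 6.63 = -161.36 m.
Total head at PZ-3: h = -156.74 m (water level in the piezometer is the total head).
Head difference: h(PZ-1) − h(PZ-3) = -161.36 − (-156.74) = -4.62 m.

Δh ≈ -4.62 m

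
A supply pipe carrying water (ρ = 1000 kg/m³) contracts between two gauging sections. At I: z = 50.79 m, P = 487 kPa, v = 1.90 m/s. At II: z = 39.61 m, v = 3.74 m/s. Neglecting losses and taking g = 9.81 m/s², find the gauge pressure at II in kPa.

Pressure head at I: ψ₁ = P₁/(ρg) = 487×1000 / (1000 × 9.81) = 49.64 m.
Velocity heads: v₁²/2g = 1.90²/19.62 = 0.184 m; v₂²/2g = 3.74²/19.62 = 0.713 m.
Total head H = z₁ + ψ₁ + v₁²/2g = 50.79 + 49.64 + 0.184 = 100.61 m.
ψ₂ = H − z₂ − v₂²/2g = 100.61 − 39.61 − 0.713 = 60.29 m.
P₂ = ρgψ₂ = 1000 × 9.81 × 60.29 ≈ 591 kPa.

P₂ ≈ 591 kPa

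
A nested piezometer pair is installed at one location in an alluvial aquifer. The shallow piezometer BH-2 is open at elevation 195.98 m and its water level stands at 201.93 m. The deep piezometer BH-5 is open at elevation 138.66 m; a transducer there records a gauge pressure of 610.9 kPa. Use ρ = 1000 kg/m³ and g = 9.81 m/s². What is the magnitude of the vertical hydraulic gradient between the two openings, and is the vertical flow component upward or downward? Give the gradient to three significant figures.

|i_v| ≈ 0.0174; vertical flow is downward

Total head at BH-2: h = 201.93 m (water level in the standpipe).
Pressure head at BH-5: ψ = P/(ρg) = 610.9×1000 / (1000 × 9.81) = 62.27 m.
Total head at BH-5: h = z + ψ = 138.66 + 62.27 = 200.93 m.
Δh = h(BH-2) − h(BH-5) = 201.93 − 200.93 = 1.00 m.
Vertical separation Δz = 195.98 − 138.66 = 57.32 m.
|i_v| = |Δh| / Δz = 1.00 / 57.32 = 0.0174.
Head is higher in the shallow piezometer, so vertical flow is downward (recharge condition).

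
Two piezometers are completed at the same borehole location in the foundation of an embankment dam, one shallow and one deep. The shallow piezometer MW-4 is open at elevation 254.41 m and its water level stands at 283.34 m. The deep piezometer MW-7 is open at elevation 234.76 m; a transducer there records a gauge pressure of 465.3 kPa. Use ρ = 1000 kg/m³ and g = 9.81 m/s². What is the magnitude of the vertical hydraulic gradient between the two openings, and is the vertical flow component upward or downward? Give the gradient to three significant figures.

Total head at MW-4: h = 283.34 m (water level in the standpipe).
Pressure head at MW-7: ψ = P/(ρg) = 465.3×1000 / (1000 × 9.81) = 47.43 m.
Total head at MW-7: h = z + ψ = 234.76 + 47.43 = 282.19 m.
Δh = h(MW-4) − h(MW-7) = 283.34 − 282.19 = 1.15 m.
Vertical separation Δz = 254.41 − 234.76 = 19.65 m.
|i_v| = |Δh| / Δz = 1.15 / 19.65 = 0.0585.
Head is higher in the shallow piezometer, so vertical flow is downward (recharge condition).

|i_v| ≈ 0.0585; vertical flow is downward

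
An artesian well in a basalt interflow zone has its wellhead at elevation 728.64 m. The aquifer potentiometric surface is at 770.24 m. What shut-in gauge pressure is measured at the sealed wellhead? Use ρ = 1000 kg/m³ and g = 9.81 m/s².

Head above the cap: Δh = 770.24 − 728.64 = 41.60 m.
P = ρgΔh = 1000 × 9.81 × 41.60 = 408096 Pa ≈ 408 kPa.

P ≈ 408 kPa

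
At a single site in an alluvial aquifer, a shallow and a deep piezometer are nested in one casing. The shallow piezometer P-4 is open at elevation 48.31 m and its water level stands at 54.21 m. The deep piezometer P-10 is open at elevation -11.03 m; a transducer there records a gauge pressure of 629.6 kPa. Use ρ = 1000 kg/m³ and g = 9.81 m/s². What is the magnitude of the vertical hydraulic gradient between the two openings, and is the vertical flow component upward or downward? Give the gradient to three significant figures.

Total head at P-4: h = 54.21 m (water level in the standpipe).
Pressure head at P-10: ψ = P/(ρg) = 629.6×1000 / (1000 × 9.81) = 64.18 m.
Total head at P-10: h = z + ψ = -11.03 + 64.18 = 53.15 m.
Δh = h(P-4) − h(P-10) = 54.21 − 53.15 = 1.06 m.
Vertical separation Δz = 48.31 − (-11.03) = 59.34 m.
|i_v| = |Δh| / Δz = 1.06 / 59.34 = 0.0179.
Head is higher in the shallow piezometer, so vertical flow is downward (recharge condition).

|i_v| ≈ 0.0179; vertical flow is downward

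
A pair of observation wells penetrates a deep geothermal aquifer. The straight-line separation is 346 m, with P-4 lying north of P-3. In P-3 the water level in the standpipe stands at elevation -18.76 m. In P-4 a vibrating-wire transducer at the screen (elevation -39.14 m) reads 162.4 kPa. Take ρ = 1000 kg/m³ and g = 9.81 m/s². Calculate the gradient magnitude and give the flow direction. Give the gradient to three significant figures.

Total head at P-3: h = -18.76 m (water level in the piezometer is the total head).
Pressure head at P-4: ψ = P/(ρg) = 162.4×1000 / (1000 × 9.81) = 16.55 m.
Total head at P-4: h = z + ψ = -39.14 + 16.55 = -22.59 m.
Head difference: h(P-3) − h(P-4) = -18.76 − (-22.59) = 3.83 m.
Hydraulic gradient: i = |Δh| / L = 3.83 / 346 = 0.0111.
Flow is from higher to lower head: from P-3 toward P-4, i.e. toward the north.

i ≈ 0.0111; groundwater flows toward the north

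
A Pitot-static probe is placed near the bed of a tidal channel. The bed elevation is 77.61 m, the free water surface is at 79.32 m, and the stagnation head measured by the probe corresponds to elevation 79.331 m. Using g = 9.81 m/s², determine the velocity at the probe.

v ≈ 0.465 m/s

Near the bed, under hydrostatic conditions, the piezometric head (z + ψ) equals the free-surface elevation, 79.32 m.
Velocity head = total − piezometric = 79.331 − 79.32 = 0.011 m.
v = √(2g·h_v) = √(2 × 9.81 × 0.011) = 0.465 m/s.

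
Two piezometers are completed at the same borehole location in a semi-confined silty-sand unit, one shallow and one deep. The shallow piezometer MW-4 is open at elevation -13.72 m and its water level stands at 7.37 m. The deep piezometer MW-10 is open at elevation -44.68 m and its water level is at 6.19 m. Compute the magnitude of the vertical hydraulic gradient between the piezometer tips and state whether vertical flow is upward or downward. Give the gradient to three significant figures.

|i_v| ≈ 0.0381; vertical flow is downward

Total head at MW-4: h = 7.37 m (water level in the standpipe).
Total head at MW-10: h = 6.19 m.
Δh = h(MW-4) − h(MW-10) = 7.37 − 6.19 = 1.18 m.
Vertical separation Δz = -13.72 − (-44.68) = 30.96 m.
|i_v| = |Δh| / Δz = 1.18 / 30.96 = 0.0381.
Head is higher in the shallow piezometer, so vertical flow is downward (recharge condition).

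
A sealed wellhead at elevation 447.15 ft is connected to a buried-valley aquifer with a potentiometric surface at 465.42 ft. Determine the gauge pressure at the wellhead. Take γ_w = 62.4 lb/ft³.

Head above the cap: Δh = 465.42 − 447.15 = 18.27 ft.
P = γΔh/144 = 62.4 × 18.27 / 144 = 7.92 psi.

P ≈ 7.92 psi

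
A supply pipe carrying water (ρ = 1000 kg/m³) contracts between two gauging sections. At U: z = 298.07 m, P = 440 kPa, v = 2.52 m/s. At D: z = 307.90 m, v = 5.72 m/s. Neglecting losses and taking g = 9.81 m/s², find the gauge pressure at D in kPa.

Pressure head at U: ψ₁ = P₁/(ρg) = 440×1000 / (1000 × 9.81) = 44.85 m.
Velocity heads: v₁²/2g = 2.52²/19.62 = 0.324 m; v₂²/2g = 5.72²/19.62 = 1.668 m.
Total head H = z₁ + ψ₁ + v₁²/2g = 298.07 + 44.85 + 0.324 = 343.24 m.
ψ₂ = H − z₂ − v₂²/2g = 343.24 − 307.90 − 1.668 = 33.67 m.
P₂ = ρgψ₂ = 1000 × 9.81 × 33.67 ≈ 330 kPa.

P₂ ≈ 330 kPa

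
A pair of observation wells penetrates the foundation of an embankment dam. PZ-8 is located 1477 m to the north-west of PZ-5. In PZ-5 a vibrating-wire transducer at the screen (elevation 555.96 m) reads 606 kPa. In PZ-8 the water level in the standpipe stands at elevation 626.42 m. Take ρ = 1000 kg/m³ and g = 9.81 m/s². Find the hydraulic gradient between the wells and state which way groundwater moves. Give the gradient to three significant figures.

Pressure head at PZ-5: ψ = P/(ρg) = 606×1000 / (1000 × 9.81) = 61.77 m.
Total head at PZ-5: h = z + ψ = 555.96 + 61.77 = 617.73 m.
Total head at PZ-8: h = 626.42 m (water level in the piezometer is the total head).
Head difference: h(PZ-5) − h(PZ-8) = 617.73 − 626.42 = -8.69 m.
Hydraulic gradient: i = |Δh| / L = 8.69 / 1477 = 0.00588.
Flow is from higher to lower head: from PZ-8 toward PZ-5, i.e. toward the south-east.

i ≈ 0.00588; groundwater flows toward the south-east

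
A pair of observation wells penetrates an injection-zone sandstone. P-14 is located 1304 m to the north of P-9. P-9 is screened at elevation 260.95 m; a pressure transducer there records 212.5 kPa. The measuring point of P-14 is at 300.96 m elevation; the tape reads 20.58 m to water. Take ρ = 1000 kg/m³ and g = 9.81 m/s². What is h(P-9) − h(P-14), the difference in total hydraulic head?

Δh ≈ 2.23 m

Pressure head at P-9: ψ = P/(ρg) = 212.5×1000 / (1000 × 9.81) = 21.66 m.
Total head at P-9: h = z + ψ = 260.95 + 21.66 = 282.61 m.
Total head at P-14: h = 300.96 − 20.58 = 280.38 m.
Head difference: h(P-9) − h(P-14) = 282.61 − 280.38 = 2.23 m.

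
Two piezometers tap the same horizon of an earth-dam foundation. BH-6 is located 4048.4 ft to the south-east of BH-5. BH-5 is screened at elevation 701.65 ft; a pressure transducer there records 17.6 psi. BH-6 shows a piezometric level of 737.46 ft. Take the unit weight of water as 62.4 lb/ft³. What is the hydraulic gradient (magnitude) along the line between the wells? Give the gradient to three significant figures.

i ≈ 0.00119

Pressure head at BH-5: ψ = 144·P/γ = 144 × 17.6 / 62.4 = 40.62 ft.
Total head at BH-5: h = z + ψ = 701.65 + 40.62 = 742.27 ft.
Total head at BH-6: h = 737.46 ft (water level in the piezometer is the total head).
Head difference: h(BH-5) − h(BH-6) = 742.27 − 737.46 = 4.81 ft.
Hydraulic gradient: i = |Δh| / L = 4.81 / 4048.4 = 0.00119.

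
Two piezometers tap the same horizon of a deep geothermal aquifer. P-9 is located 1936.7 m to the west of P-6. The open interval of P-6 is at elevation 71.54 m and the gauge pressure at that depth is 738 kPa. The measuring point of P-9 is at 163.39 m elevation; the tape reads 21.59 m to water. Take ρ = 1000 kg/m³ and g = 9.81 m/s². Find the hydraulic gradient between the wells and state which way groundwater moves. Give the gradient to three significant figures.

i ≈ 0.00257; groundwater flows toward the west

Pressure head at P-6: ψ = P/(ρg) = 738×1000 / (1000 × 9.81) = 75.23 m.
Total head at P-6: h = z + ψ = 71.54 + 75.23 = 146.77 m.
Total head at P-9: h = 163.39 − 21.59 = 141.80 m.
Head difference: h(P-6) − h(P-9) = 146.77 − 141.80 = 4.97 m.
Hydraulic gradient: i = |Δh| / L = 4.97 / 1936.7 = 0.00257.
Flow is from higher to lower head: from P-6 toward P-9, i.e. toward the west.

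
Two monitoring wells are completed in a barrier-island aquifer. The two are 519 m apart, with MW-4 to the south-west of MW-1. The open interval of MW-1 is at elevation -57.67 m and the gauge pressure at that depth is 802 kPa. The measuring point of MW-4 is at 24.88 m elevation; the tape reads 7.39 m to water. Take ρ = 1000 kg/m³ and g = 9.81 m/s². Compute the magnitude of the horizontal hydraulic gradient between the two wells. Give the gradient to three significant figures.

i ≈ 0.0127

Pressure head at MW-1: ψ = P/(ρg) = 802×1000 / (1000 × 9.81) = 81.75 m.
Total head at MW-1: h = z + ψ = -57.67 + 81.75 = 24.08 m.
Total head at MW-4: h = 24.88 − 7.39 = 17.49 m.
Head difference: h(MW-1) − h(MW-4) = 24.08 − 17.49 = 6.59 m.
Hydraulic gradient: i = |Δh| / L = 6.59 / 519 = 0.0127.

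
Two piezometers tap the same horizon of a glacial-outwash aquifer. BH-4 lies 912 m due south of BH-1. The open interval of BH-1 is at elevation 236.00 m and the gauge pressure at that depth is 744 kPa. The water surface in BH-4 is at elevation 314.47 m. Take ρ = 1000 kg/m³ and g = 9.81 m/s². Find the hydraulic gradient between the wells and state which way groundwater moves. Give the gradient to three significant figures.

Pressure head at BH-1: ψ = P/(ρg) = 744×1000 / (1000 × 9.81) = 75.84 m.
Total head at BH-1: h = z + ψ = 236.00 + 75.84 = 311.84 m.
Total head at BH-4: h = 314.47 m (water level in the piezometer is the total head).
Head difference: h(BH-1) − h(BH-4) = 311.84 − 314.47 = -2.63 m.
Hydraulic gradient: i = |Δh| / L = 2.63 / 912 = 0.00288.
Flow is from higher to lower head: from BH-4 toward BH-1, i.e. toward the north.

i ≈ 0.00288; groundwater flows toward the north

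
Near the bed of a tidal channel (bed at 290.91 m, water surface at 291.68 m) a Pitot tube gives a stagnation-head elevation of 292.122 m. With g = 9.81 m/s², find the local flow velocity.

Near the bed, under hydrostatic conditions, the piezometric head (z + ψ) equals the free-surface elevation, 291.68 m.
Velocity head = total − piezometric = 292.122 − 291.68 = 0.442 m.
v = √(2g·h_v) = √(2 × 9.81 × 0.442) = 2.94 m/s.

v ≈ 2.94 m/s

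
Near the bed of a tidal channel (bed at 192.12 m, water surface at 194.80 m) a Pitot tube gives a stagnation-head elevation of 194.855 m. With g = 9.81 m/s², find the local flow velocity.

v ≈ 1.04 m/s

Near the bed, under hydrostatic conditions, the piezometric head (z + ψ) equals the free-surface elevation, 194.80 m.
Velocity head = total − piezometric = 194.855 − 194.80 = 0.055 m.
v = √(2g·h_v) = √(2 × 9.81 × 0.055) = 1.04 m/s.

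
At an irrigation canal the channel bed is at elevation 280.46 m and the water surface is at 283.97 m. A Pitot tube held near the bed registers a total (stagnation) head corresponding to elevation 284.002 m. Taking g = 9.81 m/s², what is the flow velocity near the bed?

Near the bed, under hydrostatic conditions, the piezometric head (z + ψ) equals the free-surface elevation, 283.97 m.
Velocity head = total − piezometric = 284.002 − 283.97 = 0.032 m.
v = √(2g·h_v) = √(2 × 9.81 × 0.032) = 0.792 m/s.

v ≈ 0.792 m/s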